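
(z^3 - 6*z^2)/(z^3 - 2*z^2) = (z - 6)/(z - 2)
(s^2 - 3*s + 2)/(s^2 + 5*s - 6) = (s - 2)/(s + 6)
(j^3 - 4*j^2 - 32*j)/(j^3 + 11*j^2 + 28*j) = (j - 8)/(j + 7)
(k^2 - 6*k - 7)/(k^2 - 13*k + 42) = (k + 1)/(k - 6)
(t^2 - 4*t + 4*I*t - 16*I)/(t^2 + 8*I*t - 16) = (t - 4)/(t + 4*I)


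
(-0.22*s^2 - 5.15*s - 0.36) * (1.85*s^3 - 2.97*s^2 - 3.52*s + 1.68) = -0.407*s^5 - 8.8741*s^4 + 15.4039*s^3 + 18.8276*s^2 - 7.3848*s - 0.6048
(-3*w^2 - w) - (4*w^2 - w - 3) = 3 - 7*w^2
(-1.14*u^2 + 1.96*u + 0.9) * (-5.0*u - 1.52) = 5.7*u^3 - 8.0672*u^2 - 7.4792*u - 1.368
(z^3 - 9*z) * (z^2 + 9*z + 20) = z^5 + 9*z^4 + 11*z^3 - 81*z^2 - 180*z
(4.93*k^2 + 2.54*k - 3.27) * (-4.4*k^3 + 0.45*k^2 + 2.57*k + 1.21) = -21.692*k^5 - 8.9575*k^4 + 28.2011*k^3 + 11.0216*k^2 - 5.3305*k - 3.9567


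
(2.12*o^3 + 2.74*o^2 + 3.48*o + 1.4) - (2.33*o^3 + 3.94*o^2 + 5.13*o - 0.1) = -0.21*o^3 - 1.2*o^2 - 1.65*o + 1.5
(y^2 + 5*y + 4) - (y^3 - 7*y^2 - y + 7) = -y^3 + 8*y^2 + 6*y - 3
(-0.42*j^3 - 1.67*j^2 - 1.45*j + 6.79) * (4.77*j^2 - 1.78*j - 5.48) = -2.0034*j^5 - 7.2183*j^4 - 1.6423*j^3 + 44.1209*j^2 - 4.1402*j - 37.2092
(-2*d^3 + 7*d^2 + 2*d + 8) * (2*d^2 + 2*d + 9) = -4*d^5 + 10*d^4 + 83*d^2 + 34*d + 72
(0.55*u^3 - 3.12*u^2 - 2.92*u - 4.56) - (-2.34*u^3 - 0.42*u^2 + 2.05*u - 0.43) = 2.89*u^3 - 2.7*u^2 - 4.97*u - 4.13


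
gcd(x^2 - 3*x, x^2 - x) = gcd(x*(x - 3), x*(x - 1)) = x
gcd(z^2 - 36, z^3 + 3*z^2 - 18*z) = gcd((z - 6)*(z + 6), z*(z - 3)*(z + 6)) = z + 6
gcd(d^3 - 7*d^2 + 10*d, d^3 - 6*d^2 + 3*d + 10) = d^2 - 7*d + 10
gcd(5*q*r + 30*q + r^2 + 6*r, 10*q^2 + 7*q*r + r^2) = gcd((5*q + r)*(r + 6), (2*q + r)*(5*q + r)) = 5*q + r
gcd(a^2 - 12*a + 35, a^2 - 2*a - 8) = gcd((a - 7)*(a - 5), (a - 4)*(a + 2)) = 1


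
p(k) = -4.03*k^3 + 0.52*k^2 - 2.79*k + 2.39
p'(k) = -12.09*k^2 + 1.04*k - 2.79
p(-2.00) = 42.29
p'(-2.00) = -53.23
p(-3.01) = 125.40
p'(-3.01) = -115.46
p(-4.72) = 450.91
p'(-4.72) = -277.04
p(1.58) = -16.62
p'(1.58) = -31.33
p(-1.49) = 21.03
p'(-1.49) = -31.18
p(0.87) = -2.30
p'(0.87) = -11.04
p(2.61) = -73.00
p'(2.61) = -82.43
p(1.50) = -14.23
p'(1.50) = -28.43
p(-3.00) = 124.25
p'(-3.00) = -114.72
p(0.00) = 2.39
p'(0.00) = -2.79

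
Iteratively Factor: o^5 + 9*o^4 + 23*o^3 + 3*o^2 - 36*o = (o + 3)*(o^4 + 6*o^3 + 5*o^2 - 12*o) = (o + 3)^2*(o^3 + 3*o^2 - 4*o) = (o - 1)*(o + 3)^2*(o^2 + 4*o) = o*(o - 1)*(o + 3)^2*(o + 4)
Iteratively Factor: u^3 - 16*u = (u - 4)*(u^2 + 4*u) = u*(u - 4)*(u + 4)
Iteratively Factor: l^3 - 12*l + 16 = (l + 4)*(l^2 - 4*l + 4) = (l - 2)*(l + 4)*(l - 2)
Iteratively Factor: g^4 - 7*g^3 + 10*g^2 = (g)*(g^3 - 7*g^2 + 10*g) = g^2*(g^2 - 7*g + 10) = g^2*(g - 2)*(g - 5)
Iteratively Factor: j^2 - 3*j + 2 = (j - 1)*(j - 2)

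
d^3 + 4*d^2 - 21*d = d*(d - 3)*(d + 7)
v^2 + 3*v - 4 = (v - 1)*(v + 4)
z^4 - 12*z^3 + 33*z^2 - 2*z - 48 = (z - 8)*(z - 3)*(z - 2)*(z + 1)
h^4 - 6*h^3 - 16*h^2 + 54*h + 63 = (h - 7)*(h - 3)*(h + 1)*(h + 3)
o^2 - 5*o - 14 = (o - 7)*(o + 2)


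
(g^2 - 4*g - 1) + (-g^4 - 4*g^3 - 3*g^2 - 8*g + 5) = -g^4 - 4*g^3 - 2*g^2 - 12*g + 4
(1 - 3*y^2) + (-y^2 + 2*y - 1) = -4*y^2 + 2*y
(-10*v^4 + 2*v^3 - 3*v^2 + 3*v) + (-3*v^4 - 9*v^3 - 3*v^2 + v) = -13*v^4 - 7*v^3 - 6*v^2 + 4*v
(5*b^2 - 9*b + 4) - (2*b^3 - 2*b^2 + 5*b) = -2*b^3 + 7*b^2 - 14*b + 4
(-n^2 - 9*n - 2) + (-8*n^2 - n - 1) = -9*n^2 - 10*n - 3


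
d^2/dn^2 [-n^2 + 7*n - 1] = -2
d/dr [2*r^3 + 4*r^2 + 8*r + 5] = 6*r^2 + 8*r + 8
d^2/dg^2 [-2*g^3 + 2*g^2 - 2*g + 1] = 4 - 12*g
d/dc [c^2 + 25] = 2*c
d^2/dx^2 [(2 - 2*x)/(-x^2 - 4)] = 4*(4*x^2*(x - 1) + (1 - 3*x)*(x^2 + 4))/(x^2 + 4)^3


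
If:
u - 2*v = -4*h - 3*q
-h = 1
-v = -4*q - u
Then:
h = -1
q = -v - 4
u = 5*v + 16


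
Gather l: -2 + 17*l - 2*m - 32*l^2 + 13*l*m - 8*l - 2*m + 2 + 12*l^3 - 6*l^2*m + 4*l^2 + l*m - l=12*l^3 + l^2*(-6*m - 28) + l*(14*m + 8) - 4*m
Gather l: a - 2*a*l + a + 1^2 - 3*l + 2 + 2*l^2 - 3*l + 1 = 2*a + 2*l^2 + l*(-2*a - 6) + 4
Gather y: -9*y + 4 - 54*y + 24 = 28 - 63*y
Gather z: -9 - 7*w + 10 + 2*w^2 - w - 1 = 2*w^2 - 8*w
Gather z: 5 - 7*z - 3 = 2 - 7*z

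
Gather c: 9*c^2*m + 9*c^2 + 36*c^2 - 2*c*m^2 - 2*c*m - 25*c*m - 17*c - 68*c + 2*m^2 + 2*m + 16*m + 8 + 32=c^2*(9*m + 45) + c*(-2*m^2 - 27*m - 85) + 2*m^2 + 18*m + 40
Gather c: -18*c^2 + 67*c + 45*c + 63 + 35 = -18*c^2 + 112*c + 98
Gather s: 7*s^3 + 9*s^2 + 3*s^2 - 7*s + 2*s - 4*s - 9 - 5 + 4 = 7*s^3 + 12*s^2 - 9*s - 10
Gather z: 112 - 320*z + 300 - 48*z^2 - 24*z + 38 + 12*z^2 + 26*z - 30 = -36*z^2 - 318*z + 420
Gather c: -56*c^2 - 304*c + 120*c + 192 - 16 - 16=-56*c^2 - 184*c + 160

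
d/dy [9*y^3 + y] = 27*y^2 + 1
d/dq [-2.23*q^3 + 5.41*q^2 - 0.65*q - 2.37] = -6.69*q^2 + 10.82*q - 0.65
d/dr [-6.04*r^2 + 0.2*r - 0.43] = 0.2 - 12.08*r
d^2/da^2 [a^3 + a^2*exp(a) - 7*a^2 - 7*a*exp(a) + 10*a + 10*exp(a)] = a^2*exp(a) - 3*a*exp(a) + 6*a - 2*exp(a) - 14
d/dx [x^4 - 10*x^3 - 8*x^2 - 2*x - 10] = 4*x^3 - 30*x^2 - 16*x - 2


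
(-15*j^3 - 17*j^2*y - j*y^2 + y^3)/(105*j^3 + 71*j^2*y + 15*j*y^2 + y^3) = (-5*j^2 - 4*j*y + y^2)/(35*j^2 + 12*j*y + y^2)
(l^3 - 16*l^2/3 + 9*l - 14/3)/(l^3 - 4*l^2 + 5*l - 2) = (l - 7/3)/(l - 1)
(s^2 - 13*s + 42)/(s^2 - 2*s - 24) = (s - 7)/(s + 4)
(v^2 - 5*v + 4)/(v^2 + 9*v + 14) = (v^2 - 5*v + 4)/(v^2 + 9*v + 14)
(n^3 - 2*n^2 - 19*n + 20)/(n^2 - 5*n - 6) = (-n^3 + 2*n^2 + 19*n - 20)/(-n^2 + 5*n + 6)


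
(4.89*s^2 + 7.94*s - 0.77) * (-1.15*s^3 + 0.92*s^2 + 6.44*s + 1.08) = -5.6235*s^5 - 4.6322*s^4 + 39.6819*s^3 + 55.7064*s^2 + 3.6164*s - 0.8316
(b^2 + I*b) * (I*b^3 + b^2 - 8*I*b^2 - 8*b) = I*b^5 - 8*I*b^4 + I*b^3 - 8*I*b^2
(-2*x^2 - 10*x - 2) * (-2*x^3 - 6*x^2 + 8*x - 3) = 4*x^5 + 32*x^4 + 48*x^3 - 62*x^2 + 14*x + 6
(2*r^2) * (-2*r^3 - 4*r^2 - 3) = -4*r^5 - 8*r^4 - 6*r^2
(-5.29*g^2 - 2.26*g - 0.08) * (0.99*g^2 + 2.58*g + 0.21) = -5.2371*g^4 - 15.8856*g^3 - 7.0209*g^2 - 0.681*g - 0.0168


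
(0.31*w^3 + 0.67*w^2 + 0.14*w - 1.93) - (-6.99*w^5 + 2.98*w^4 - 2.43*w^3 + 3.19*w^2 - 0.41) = 6.99*w^5 - 2.98*w^4 + 2.74*w^3 - 2.52*w^2 + 0.14*w - 1.52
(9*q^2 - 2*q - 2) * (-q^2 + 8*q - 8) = -9*q^4 + 74*q^3 - 86*q^2 + 16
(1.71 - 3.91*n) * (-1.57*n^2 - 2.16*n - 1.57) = 6.1387*n^3 + 5.7609*n^2 + 2.4451*n - 2.6847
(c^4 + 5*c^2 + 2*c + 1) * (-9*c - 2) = -9*c^5 - 2*c^4 - 45*c^3 - 28*c^2 - 13*c - 2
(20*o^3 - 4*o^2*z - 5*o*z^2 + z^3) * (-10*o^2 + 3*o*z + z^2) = -200*o^5 + 100*o^4*z + 58*o^3*z^2 - 29*o^2*z^3 - 2*o*z^4 + z^5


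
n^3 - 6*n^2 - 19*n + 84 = (n - 7)*(n - 3)*(n + 4)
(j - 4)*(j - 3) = j^2 - 7*j + 12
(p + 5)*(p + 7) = p^2 + 12*p + 35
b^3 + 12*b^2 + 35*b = b*(b + 5)*(b + 7)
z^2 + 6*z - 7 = (z - 1)*(z + 7)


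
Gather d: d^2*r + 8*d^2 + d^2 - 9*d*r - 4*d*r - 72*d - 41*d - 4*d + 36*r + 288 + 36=d^2*(r + 9) + d*(-13*r - 117) + 36*r + 324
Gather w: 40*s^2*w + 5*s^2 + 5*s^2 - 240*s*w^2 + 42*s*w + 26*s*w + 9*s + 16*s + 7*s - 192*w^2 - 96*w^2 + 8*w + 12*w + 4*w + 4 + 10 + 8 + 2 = 10*s^2 + 32*s + w^2*(-240*s - 288) + w*(40*s^2 + 68*s + 24) + 24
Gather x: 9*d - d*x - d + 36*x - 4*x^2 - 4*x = 8*d - 4*x^2 + x*(32 - d)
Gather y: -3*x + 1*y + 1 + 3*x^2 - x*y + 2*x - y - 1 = 3*x^2 - x*y - x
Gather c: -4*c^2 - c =-4*c^2 - c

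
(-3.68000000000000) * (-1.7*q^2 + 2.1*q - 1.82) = 6.256*q^2 - 7.728*q + 6.6976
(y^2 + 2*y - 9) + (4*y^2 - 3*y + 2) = 5*y^2 - y - 7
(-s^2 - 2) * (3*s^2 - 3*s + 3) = -3*s^4 + 3*s^3 - 9*s^2 + 6*s - 6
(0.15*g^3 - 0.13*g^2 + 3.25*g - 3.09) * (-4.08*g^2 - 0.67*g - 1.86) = -0.612*g^5 + 0.4299*g^4 - 13.4519*g^3 + 10.6715*g^2 - 3.9747*g + 5.7474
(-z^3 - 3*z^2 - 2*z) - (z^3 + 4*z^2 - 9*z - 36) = -2*z^3 - 7*z^2 + 7*z + 36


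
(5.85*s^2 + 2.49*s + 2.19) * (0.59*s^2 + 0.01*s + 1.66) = 3.4515*s^4 + 1.5276*s^3 + 11.028*s^2 + 4.1553*s + 3.6354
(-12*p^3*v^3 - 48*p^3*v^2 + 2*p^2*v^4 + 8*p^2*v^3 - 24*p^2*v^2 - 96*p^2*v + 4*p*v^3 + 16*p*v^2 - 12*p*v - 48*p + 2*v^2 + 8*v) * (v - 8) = -12*p^3*v^4 + 48*p^3*v^3 + 384*p^3*v^2 + 2*p^2*v^5 - 8*p^2*v^4 - 88*p^2*v^3 + 96*p^2*v^2 + 768*p^2*v + 4*p*v^4 - 16*p*v^3 - 140*p*v^2 + 48*p*v + 384*p + 2*v^3 - 8*v^2 - 64*v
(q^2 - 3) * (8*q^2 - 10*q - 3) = 8*q^4 - 10*q^3 - 27*q^2 + 30*q + 9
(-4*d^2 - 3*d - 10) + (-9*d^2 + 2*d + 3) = -13*d^2 - d - 7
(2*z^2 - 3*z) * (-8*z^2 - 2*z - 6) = -16*z^4 + 20*z^3 - 6*z^2 + 18*z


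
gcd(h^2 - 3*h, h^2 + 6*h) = h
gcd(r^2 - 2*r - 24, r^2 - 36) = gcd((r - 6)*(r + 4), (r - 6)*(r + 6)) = r - 6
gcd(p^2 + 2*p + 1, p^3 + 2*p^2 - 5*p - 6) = p + 1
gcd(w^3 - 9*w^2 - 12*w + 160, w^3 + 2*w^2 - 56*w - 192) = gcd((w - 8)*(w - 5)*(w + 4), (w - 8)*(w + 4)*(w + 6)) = w^2 - 4*w - 32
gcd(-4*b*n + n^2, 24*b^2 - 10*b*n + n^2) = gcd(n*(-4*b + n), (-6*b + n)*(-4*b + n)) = 4*b - n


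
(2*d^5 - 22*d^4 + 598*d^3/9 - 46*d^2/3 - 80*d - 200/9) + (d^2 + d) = 2*d^5 - 22*d^4 + 598*d^3/9 - 43*d^2/3 - 79*d - 200/9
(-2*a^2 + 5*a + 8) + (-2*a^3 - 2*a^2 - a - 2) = -2*a^3 - 4*a^2 + 4*a + 6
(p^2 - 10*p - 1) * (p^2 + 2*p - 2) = p^4 - 8*p^3 - 23*p^2 + 18*p + 2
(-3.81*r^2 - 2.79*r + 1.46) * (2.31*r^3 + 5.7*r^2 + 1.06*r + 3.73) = -8.8011*r^5 - 28.1619*r^4 - 16.569*r^3 - 8.8467*r^2 - 8.8591*r + 5.4458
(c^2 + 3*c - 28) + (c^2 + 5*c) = 2*c^2 + 8*c - 28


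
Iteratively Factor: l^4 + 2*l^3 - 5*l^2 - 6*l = (l + 1)*(l^3 + l^2 - 6*l) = l*(l + 1)*(l^2 + l - 6) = l*(l - 2)*(l + 1)*(l + 3)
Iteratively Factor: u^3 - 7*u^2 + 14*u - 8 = (u - 2)*(u^2 - 5*u + 4) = (u - 2)*(u - 1)*(u - 4)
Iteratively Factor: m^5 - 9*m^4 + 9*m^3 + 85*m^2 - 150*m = (m - 5)*(m^4 - 4*m^3 - 11*m^2 + 30*m) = (m - 5)^2*(m^3 + m^2 - 6*m) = (m - 5)^2*(m - 2)*(m^2 + 3*m) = m*(m - 5)^2*(m - 2)*(m + 3)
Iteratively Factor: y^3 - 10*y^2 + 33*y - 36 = (y - 3)*(y^2 - 7*y + 12) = (y - 4)*(y - 3)*(y - 3)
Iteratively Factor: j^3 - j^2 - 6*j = (j + 2)*(j^2 - 3*j) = (j - 3)*(j + 2)*(j)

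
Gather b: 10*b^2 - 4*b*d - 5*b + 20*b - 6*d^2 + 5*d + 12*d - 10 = 10*b^2 + b*(15 - 4*d) - 6*d^2 + 17*d - 10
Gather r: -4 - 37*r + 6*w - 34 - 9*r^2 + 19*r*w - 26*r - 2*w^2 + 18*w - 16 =-9*r^2 + r*(19*w - 63) - 2*w^2 + 24*w - 54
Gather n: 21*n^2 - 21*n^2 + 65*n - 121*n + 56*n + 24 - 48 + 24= 0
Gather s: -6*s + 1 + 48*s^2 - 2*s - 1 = 48*s^2 - 8*s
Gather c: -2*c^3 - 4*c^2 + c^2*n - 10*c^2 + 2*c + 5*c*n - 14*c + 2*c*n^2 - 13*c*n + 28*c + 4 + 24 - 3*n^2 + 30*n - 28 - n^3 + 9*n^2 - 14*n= -2*c^3 + c^2*(n - 14) + c*(2*n^2 - 8*n + 16) - n^3 + 6*n^2 + 16*n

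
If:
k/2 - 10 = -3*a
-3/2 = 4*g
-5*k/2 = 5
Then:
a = 11/3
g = -3/8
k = -2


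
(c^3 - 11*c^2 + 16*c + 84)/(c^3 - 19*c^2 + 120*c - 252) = (c + 2)/(c - 6)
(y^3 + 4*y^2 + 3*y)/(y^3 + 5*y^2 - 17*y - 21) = y*(y + 3)/(y^2 + 4*y - 21)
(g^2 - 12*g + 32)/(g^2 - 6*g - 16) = (g - 4)/(g + 2)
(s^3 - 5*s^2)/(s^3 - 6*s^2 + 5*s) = s/(s - 1)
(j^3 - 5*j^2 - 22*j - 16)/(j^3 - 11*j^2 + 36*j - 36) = (j^3 - 5*j^2 - 22*j - 16)/(j^3 - 11*j^2 + 36*j - 36)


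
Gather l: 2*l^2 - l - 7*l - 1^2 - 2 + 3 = 2*l^2 - 8*l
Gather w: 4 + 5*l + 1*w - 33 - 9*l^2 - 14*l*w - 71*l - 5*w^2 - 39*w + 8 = -9*l^2 - 66*l - 5*w^2 + w*(-14*l - 38) - 21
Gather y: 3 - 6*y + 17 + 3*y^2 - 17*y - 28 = 3*y^2 - 23*y - 8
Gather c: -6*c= -6*c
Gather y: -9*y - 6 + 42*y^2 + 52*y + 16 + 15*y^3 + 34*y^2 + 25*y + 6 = 15*y^3 + 76*y^2 + 68*y + 16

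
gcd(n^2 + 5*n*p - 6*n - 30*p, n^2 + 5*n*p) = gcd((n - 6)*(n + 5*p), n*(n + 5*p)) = n + 5*p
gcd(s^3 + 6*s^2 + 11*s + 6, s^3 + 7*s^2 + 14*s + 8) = s^2 + 3*s + 2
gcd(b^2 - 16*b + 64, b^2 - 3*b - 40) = b - 8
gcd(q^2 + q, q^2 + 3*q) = q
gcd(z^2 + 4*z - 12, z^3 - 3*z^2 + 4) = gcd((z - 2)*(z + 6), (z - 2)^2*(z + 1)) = z - 2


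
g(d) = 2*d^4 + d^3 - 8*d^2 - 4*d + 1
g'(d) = 8*d^3 + 3*d^2 - 16*d - 4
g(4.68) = 868.99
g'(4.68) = 806.85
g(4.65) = 845.03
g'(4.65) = 790.82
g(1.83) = -4.55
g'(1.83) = 25.79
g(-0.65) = 0.30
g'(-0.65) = 5.47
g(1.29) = -9.79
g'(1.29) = -2.47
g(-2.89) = 61.12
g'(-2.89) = -125.80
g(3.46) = 219.45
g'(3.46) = 307.93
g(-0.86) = -1.02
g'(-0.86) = 6.89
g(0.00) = 1.00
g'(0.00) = -4.00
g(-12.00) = 38641.00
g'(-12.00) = -13204.00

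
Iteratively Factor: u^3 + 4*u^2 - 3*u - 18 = (u - 2)*(u^2 + 6*u + 9) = (u - 2)*(u + 3)*(u + 3)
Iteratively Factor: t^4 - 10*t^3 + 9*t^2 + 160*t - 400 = (t - 5)*(t^3 - 5*t^2 - 16*t + 80) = (t - 5)*(t - 4)*(t^2 - t - 20) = (t - 5)^2*(t - 4)*(t + 4)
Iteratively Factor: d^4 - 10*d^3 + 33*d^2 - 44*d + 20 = (d - 1)*(d^3 - 9*d^2 + 24*d - 20) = (d - 2)*(d - 1)*(d^2 - 7*d + 10) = (d - 5)*(d - 2)*(d - 1)*(d - 2)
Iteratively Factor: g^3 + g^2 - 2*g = (g)*(g^2 + g - 2) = g*(g + 2)*(g - 1)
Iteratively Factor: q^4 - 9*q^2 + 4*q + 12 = (q + 3)*(q^3 - 3*q^2 + 4) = (q - 2)*(q + 3)*(q^2 - q - 2) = (q - 2)^2*(q + 3)*(q + 1)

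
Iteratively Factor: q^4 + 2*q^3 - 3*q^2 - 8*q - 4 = (q - 2)*(q^3 + 4*q^2 + 5*q + 2) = (q - 2)*(q + 2)*(q^2 + 2*q + 1) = (q - 2)*(q + 1)*(q + 2)*(q + 1)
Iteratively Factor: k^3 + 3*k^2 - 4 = (k - 1)*(k^2 + 4*k + 4) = (k - 1)*(k + 2)*(k + 2)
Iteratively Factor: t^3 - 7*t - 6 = (t - 3)*(t^2 + 3*t + 2) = (t - 3)*(t + 2)*(t + 1)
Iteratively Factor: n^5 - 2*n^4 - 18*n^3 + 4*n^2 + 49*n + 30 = (n + 1)*(n^4 - 3*n^3 - 15*n^2 + 19*n + 30) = (n - 5)*(n + 1)*(n^3 + 2*n^2 - 5*n - 6) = (n - 5)*(n + 1)*(n + 3)*(n^2 - n - 2) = (n - 5)*(n + 1)^2*(n + 3)*(n - 2)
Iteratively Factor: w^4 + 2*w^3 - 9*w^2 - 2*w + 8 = (w - 1)*(w^3 + 3*w^2 - 6*w - 8) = (w - 1)*(w + 1)*(w^2 + 2*w - 8) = (w - 2)*(w - 1)*(w + 1)*(w + 4)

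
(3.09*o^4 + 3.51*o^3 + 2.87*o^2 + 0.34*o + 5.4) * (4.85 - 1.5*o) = -4.635*o^5 + 9.7215*o^4 + 12.7185*o^3 + 13.4095*o^2 - 6.451*o + 26.19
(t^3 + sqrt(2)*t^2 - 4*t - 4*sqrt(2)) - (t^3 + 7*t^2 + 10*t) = -7*t^2 + sqrt(2)*t^2 - 14*t - 4*sqrt(2)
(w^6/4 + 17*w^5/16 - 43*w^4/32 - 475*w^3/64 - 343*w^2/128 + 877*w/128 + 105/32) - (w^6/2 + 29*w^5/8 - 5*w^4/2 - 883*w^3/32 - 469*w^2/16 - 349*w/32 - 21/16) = -w^6/4 - 41*w^5/16 + 37*w^4/32 + 1291*w^3/64 + 3409*w^2/128 + 2273*w/128 + 147/32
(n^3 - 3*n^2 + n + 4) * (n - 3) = n^4 - 6*n^3 + 10*n^2 + n - 12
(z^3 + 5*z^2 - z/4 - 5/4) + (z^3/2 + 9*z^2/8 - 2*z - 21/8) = 3*z^3/2 + 49*z^2/8 - 9*z/4 - 31/8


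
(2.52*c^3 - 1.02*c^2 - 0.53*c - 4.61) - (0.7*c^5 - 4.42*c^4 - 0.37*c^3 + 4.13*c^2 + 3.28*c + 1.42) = -0.7*c^5 + 4.42*c^4 + 2.89*c^3 - 5.15*c^2 - 3.81*c - 6.03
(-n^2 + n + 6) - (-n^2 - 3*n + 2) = 4*n + 4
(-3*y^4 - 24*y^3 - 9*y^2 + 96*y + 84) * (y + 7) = -3*y^5 - 45*y^4 - 177*y^3 + 33*y^2 + 756*y + 588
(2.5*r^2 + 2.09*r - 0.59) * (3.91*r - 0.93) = 9.775*r^3 + 5.8469*r^2 - 4.2506*r + 0.5487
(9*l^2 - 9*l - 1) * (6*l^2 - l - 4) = 54*l^4 - 63*l^3 - 33*l^2 + 37*l + 4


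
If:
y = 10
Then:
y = 10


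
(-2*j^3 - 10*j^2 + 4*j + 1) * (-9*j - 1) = 18*j^4 + 92*j^3 - 26*j^2 - 13*j - 1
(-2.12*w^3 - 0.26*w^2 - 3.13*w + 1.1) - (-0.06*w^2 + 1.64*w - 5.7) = -2.12*w^3 - 0.2*w^2 - 4.77*w + 6.8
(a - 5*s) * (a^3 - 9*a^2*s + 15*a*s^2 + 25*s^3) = a^4 - 14*a^3*s + 60*a^2*s^2 - 50*a*s^3 - 125*s^4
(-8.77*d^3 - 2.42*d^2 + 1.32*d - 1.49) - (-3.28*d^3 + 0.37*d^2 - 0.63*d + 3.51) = -5.49*d^3 - 2.79*d^2 + 1.95*d - 5.0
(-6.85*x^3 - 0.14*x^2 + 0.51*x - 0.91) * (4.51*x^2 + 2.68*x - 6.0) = -30.8935*x^5 - 18.9894*x^4 + 43.0249*x^3 - 1.8973*x^2 - 5.4988*x + 5.46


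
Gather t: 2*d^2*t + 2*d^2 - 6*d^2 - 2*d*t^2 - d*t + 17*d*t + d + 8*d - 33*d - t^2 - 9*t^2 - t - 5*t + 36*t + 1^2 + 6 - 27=-4*d^2 - 24*d + t^2*(-2*d - 10) + t*(2*d^2 + 16*d + 30) - 20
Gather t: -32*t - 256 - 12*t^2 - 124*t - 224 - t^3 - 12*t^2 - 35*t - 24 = -t^3 - 24*t^2 - 191*t - 504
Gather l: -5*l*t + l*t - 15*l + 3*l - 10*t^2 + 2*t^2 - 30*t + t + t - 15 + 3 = l*(-4*t - 12) - 8*t^2 - 28*t - 12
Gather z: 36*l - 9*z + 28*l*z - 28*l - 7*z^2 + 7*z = 8*l - 7*z^2 + z*(28*l - 2)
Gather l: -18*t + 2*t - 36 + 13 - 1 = -16*t - 24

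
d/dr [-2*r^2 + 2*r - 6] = 2 - 4*r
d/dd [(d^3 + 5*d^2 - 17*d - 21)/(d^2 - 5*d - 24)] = (d^4 - 10*d^3 - 80*d^2 - 198*d + 303)/(d^4 - 10*d^3 - 23*d^2 + 240*d + 576)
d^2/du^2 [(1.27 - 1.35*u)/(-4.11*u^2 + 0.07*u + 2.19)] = ((10.6284 - 33.291*u)*(-4.11*u^2 + 0.07*u + 2.19) - (1.35*u - 1.27)*(8.22*u - 0.07)*(16.44*u - 0.14))/(-4.11*u^2 + 0.07*u + 2.19)^3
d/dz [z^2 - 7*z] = 2*z - 7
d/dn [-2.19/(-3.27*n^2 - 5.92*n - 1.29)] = (-14.3226*n - 12.9648)/(3.27*n^2 + 5.92*n + 1.29)^2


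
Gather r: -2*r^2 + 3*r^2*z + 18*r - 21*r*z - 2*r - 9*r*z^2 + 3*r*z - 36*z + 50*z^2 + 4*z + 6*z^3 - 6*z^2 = r^2*(3*z - 2) + r*(-9*z^2 - 18*z + 16) + 6*z^3 + 44*z^2 - 32*z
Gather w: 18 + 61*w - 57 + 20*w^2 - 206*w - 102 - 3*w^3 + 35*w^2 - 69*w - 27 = -3*w^3 + 55*w^2 - 214*w - 168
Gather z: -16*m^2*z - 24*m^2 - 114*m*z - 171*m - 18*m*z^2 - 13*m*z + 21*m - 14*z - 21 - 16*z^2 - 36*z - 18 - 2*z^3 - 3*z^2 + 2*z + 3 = -24*m^2 - 150*m - 2*z^3 + z^2*(-18*m - 19) + z*(-16*m^2 - 127*m - 48) - 36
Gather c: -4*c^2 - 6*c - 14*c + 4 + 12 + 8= -4*c^2 - 20*c + 24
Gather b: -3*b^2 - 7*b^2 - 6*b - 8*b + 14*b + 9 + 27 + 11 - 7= 40 - 10*b^2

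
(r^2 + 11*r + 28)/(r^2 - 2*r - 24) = (r + 7)/(r - 6)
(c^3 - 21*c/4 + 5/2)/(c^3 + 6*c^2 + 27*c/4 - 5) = (c - 2)/(c + 4)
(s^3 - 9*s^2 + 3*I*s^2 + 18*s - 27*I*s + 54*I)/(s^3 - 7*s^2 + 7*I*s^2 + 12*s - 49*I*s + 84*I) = (s^2 + 3*s*(-2 + I) - 18*I)/(s^2 + s*(-4 + 7*I) - 28*I)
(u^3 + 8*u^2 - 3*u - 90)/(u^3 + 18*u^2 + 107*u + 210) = (u - 3)/(u + 7)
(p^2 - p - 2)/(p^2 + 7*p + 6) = (p - 2)/(p + 6)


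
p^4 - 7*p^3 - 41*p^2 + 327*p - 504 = (p - 8)*(p - 3)^2*(p + 7)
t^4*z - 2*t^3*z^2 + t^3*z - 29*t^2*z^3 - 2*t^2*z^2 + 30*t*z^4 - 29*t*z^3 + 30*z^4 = (t - 6*z)*(t - z)*(t + 5*z)*(t*z + z)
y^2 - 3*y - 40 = (y - 8)*(y + 5)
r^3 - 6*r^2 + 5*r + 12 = (r - 4)*(r - 3)*(r + 1)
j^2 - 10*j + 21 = (j - 7)*(j - 3)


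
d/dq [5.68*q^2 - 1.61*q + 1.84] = 11.36*q - 1.61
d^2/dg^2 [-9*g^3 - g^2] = -54*g - 2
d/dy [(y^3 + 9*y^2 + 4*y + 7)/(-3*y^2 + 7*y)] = (-3*y^4 + 14*y^3 + 75*y^2 + 42*y - 49)/(y^2*(9*y^2 - 42*y + 49))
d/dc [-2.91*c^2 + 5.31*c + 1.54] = 5.31 - 5.82*c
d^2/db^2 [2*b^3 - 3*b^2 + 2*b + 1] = 12*b - 6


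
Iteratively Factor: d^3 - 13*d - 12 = (d + 3)*(d^2 - 3*d - 4) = (d - 4)*(d + 3)*(d + 1)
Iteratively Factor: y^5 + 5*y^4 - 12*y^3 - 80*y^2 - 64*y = (y)*(y^4 + 5*y^3 - 12*y^2 - 80*y - 64) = y*(y + 4)*(y^3 + y^2 - 16*y - 16) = y*(y - 4)*(y + 4)*(y^2 + 5*y + 4) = y*(y - 4)*(y + 1)*(y + 4)*(y + 4)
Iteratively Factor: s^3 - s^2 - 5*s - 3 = (s + 1)*(s^2 - 2*s - 3) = (s - 3)*(s + 1)*(s + 1)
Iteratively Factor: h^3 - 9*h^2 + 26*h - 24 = (h - 3)*(h^2 - 6*h + 8) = (h - 4)*(h - 3)*(h - 2)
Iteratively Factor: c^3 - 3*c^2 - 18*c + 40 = (c + 4)*(c^2 - 7*c + 10) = (c - 5)*(c + 4)*(c - 2)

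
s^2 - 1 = (s - 1)*(s + 1)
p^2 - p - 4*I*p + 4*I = (p - 1)*(p - 4*I)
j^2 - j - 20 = (j - 5)*(j + 4)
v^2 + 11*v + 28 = (v + 4)*(v + 7)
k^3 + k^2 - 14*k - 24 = (k - 4)*(k + 2)*(k + 3)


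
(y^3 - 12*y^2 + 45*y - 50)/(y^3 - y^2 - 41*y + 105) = (y^2 - 7*y + 10)/(y^2 + 4*y - 21)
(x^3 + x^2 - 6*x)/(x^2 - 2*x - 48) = x*(-x^2 - x + 6)/(-x^2 + 2*x + 48)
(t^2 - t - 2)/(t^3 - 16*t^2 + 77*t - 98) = (t + 1)/(t^2 - 14*t + 49)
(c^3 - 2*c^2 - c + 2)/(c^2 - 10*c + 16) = (c^2 - 1)/(c - 8)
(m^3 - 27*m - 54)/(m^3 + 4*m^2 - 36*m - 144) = (m^2 + 6*m + 9)/(m^2 + 10*m + 24)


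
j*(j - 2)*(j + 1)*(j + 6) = j^4 + 5*j^3 - 8*j^2 - 12*j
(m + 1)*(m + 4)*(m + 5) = m^3 + 10*m^2 + 29*m + 20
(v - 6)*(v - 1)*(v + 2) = v^3 - 5*v^2 - 8*v + 12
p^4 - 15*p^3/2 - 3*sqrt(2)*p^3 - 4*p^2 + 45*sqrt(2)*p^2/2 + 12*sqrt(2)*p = p*(p - 8)*(p + 1/2)*(p - 3*sqrt(2))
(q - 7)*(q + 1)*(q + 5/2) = q^3 - 7*q^2/2 - 22*q - 35/2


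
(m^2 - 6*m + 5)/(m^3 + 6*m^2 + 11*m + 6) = (m^2 - 6*m + 5)/(m^3 + 6*m^2 + 11*m + 6)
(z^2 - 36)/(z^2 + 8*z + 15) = (z^2 - 36)/(z^2 + 8*z + 15)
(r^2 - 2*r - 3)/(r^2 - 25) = (r^2 - 2*r - 3)/(r^2 - 25)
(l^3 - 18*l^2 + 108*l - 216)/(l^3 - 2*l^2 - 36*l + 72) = (l^2 - 12*l + 36)/(l^2 + 4*l - 12)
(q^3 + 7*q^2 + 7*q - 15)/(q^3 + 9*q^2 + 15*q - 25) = (q + 3)/(q + 5)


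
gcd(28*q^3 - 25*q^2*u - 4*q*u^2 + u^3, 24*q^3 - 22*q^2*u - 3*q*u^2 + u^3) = 4*q^2 - 3*q*u - u^2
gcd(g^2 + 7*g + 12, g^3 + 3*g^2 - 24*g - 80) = g + 4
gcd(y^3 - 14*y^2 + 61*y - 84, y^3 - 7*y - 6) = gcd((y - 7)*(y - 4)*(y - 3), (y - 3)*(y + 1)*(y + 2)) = y - 3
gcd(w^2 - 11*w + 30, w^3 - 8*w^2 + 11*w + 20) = w - 5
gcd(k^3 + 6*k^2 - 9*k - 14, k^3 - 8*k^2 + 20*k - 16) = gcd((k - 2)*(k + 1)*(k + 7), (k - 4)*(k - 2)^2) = k - 2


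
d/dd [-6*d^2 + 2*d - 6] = 2 - 12*d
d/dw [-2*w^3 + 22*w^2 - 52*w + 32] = -6*w^2 + 44*w - 52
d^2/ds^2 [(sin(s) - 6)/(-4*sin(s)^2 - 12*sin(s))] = (sin(s)^2 - 27*sin(s) - 56 - 18/sin(s) + 108/sin(s)^2 + 108/sin(s)^3)/(4*(sin(s) + 3)^3)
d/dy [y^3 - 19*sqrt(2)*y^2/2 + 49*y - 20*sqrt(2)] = 3*y^2 - 19*sqrt(2)*y + 49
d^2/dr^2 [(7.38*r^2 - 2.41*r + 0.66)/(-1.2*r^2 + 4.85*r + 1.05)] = (-78.9624*r^3 - 61.4952*r^2 + 41.2668*r - 73.53165)/(1.728*r^6 - 20.952*r^5 + 80.145*r^4 - 77.418125*r^3 - 70.126875*r^2 - 16.041375*r - 1.157625)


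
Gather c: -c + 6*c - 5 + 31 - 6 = 5*c + 20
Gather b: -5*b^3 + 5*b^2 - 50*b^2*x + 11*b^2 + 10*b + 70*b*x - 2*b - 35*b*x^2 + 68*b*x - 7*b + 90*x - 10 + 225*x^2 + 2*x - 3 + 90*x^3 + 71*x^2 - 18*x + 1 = -5*b^3 + b^2*(16 - 50*x) + b*(-35*x^2 + 138*x + 1) + 90*x^3 + 296*x^2 + 74*x - 12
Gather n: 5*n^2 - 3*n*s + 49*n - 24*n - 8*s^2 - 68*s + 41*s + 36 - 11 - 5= 5*n^2 + n*(25 - 3*s) - 8*s^2 - 27*s + 20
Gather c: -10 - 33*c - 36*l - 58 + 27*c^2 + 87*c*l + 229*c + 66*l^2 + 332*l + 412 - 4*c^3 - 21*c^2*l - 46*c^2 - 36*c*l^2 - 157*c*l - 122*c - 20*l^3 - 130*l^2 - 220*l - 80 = -4*c^3 + c^2*(-21*l - 19) + c*(-36*l^2 - 70*l + 74) - 20*l^3 - 64*l^2 + 76*l + 264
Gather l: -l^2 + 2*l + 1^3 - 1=-l^2 + 2*l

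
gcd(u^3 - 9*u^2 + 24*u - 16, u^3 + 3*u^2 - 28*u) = u - 4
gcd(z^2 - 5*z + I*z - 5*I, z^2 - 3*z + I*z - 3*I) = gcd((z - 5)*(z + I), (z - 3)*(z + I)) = z + I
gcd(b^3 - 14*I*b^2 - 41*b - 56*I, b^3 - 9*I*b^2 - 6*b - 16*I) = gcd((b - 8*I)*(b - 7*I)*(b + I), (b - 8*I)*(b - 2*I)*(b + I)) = b^2 - 7*I*b + 8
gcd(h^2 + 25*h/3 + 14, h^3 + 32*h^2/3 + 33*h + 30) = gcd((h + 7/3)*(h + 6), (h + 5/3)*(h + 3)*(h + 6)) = h + 6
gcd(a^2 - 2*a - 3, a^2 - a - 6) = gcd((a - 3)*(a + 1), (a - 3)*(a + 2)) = a - 3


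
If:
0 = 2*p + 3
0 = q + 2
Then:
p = -3/2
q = -2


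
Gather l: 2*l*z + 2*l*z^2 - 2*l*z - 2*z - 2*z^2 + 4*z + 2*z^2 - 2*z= 2*l*z^2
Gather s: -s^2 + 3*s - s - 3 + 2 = -s^2 + 2*s - 1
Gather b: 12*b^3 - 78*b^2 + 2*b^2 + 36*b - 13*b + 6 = 12*b^3 - 76*b^2 + 23*b + 6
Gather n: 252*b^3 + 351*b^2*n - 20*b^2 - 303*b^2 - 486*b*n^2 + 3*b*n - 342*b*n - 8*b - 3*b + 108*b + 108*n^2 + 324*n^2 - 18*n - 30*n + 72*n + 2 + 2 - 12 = 252*b^3 - 323*b^2 + 97*b + n^2*(432 - 486*b) + n*(351*b^2 - 339*b + 24) - 8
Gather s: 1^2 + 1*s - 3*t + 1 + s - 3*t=2*s - 6*t + 2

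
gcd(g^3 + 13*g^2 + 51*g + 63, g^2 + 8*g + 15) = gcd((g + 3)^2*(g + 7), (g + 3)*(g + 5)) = g + 3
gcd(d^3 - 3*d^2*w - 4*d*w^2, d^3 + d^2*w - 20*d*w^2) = -d^2 + 4*d*w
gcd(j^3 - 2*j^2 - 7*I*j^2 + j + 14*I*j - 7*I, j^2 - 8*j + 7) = j - 1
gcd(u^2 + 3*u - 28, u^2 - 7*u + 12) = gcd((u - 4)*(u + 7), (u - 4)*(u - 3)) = u - 4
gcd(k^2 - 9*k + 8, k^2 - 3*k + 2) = k - 1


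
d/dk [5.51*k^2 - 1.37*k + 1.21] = 11.02*k - 1.37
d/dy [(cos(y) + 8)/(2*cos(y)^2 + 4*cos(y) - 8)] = (cos(y)^2 + 16*cos(y) + 20)*sin(y)/(2*(cos(y)^2 + 2*cos(y) - 4)^2)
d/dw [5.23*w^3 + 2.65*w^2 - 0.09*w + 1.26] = 15.69*w^2 + 5.3*w - 0.09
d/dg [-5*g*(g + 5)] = -10*g - 25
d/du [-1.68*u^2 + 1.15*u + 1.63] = 1.15 - 3.36*u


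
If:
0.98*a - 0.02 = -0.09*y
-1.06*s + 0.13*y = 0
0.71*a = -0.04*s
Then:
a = -0.00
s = 0.03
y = 0.24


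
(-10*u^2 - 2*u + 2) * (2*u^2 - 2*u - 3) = -20*u^4 + 16*u^3 + 38*u^2 + 2*u - 6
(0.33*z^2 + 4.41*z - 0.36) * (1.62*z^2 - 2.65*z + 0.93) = 0.5346*z^4 + 6.2697*z^3 - 11.9628*z^2 + 5.0553*z - 0.3348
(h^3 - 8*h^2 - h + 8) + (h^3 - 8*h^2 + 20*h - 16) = 2*h^3 - 16*h^2 + 19*h - 8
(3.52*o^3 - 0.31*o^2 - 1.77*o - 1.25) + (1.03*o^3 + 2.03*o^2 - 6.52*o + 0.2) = 4.55*o^3 + 1.72*o^2 - 8.29*o - 1.05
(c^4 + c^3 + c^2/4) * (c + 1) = c^5 + 2*c^4 + 5*c^3/4 + c^2/4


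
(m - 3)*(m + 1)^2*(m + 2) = m^4 + m^3 - 7*m^2 - 13*m - 6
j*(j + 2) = j^2 + 2*j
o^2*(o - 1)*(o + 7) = o^4 + 6*o^3 - 7*o^2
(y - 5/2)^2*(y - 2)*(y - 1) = y^4 - 8*y^3 + 93*y^2/4 - 115*y/4 + 25/2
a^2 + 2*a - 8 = (a - 2)*(a + 4)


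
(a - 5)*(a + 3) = a^2 - 2*a - 15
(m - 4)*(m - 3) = m^2 - 7*m + 12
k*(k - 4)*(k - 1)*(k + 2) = k^4 - 3*k^3 - 6*k^2 + 8*k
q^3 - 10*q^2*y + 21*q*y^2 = q*(q - 7*y)*(q - 3*y)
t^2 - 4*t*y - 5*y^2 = (t - 5*y)*(t + y)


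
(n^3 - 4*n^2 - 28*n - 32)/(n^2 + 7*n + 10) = (n^2 - 6*n - 16)/(n + 5)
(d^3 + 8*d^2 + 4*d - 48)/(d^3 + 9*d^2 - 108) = (d^2 + 2*d - 8)/(d^2 + 3*d - 18)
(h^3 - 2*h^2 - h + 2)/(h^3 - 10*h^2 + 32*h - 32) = (h^2 - 1)/(h^2 - 8*h + 16)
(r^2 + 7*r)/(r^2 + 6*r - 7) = r/(r - 1)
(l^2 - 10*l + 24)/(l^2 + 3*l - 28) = (l - 6)/(l + 7)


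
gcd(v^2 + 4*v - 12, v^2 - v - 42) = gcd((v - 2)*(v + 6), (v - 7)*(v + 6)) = v + 6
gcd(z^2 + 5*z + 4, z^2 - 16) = z + 4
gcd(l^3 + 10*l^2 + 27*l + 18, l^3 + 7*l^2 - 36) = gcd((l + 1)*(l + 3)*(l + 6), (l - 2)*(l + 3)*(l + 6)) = l^2 + 9*l + 18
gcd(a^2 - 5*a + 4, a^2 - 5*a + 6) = 1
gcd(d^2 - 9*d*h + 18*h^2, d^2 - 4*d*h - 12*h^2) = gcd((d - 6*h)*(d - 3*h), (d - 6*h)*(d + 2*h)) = d - 6*h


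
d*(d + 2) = d^2 + 2*d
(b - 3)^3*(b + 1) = b^4 - 8*b^3 + 18*b^2 - 27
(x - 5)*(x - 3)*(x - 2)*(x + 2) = x^4 - 8*x^3 + 11*x^2 + 32*x - 60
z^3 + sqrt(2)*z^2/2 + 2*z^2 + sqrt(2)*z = z*(z + 2)*(z + sqrt(2)/2)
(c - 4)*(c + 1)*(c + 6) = c^3 + 3*c^2 - 22*c - 24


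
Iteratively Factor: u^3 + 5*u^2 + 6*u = (u + 2)*(u^2 + 3*u) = u*(u + 2)*(u + 3)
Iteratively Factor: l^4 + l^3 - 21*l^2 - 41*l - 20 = (l + 1)*(l^3 - 21*l - 20) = (l - 5)*(l + 1)*(l^2 + 5*l + 4) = (l - 5)*(l + 1)^2*(l + 4)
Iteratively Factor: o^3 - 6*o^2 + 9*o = (o - 3)*(o^2 - 3*o) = o*(o - 3)*(o - 3)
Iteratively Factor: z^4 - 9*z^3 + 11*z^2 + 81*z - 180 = (z + 3)*(z^3 - 12*z^2 + 47*z - 60) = (z - 4)*(z + 3)*(z^2 - 8*z + 15) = (z - 4)*(z - 3)*(z + 3)*(z - 5)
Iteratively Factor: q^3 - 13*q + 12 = (q - 3)*(q^2 + 3*q - 4) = (q - 3)*(q - 1)*(q + 4)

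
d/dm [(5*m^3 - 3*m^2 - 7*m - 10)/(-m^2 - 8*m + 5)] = (-5*m^4 - 80*m^3 + 92*m^2 - 50*m - 115)/(m^4 + 16*m^3 + 54*m^2 - 80*m + 25)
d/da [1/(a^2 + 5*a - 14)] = (-2*a - 5)/(a^2 + 5*a - 14)^2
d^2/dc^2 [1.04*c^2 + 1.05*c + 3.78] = 2.08000000000000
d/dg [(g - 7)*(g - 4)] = 2*g - 11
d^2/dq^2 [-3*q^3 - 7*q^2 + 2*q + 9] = -18*q - 14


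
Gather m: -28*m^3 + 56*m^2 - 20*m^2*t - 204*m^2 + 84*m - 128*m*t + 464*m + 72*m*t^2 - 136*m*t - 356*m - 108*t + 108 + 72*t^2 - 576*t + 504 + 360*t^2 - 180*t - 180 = -28*m^3 + m^2*(-20*t - 148) + m*(72*t^2 - 264*t + 192) + 432*t^2 - 864*t + 432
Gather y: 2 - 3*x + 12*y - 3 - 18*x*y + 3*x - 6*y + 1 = y*(6 - 18*x)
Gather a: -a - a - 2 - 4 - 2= -2*a - 8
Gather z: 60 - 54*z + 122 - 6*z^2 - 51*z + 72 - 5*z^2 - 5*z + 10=-11*z^2 - 110*z + 264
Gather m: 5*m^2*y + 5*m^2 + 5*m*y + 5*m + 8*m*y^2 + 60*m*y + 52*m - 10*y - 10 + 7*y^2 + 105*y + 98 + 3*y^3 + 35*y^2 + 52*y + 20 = m^2*(5*y + 5) + m*(8*y^2 + 65*y + 57) + 3*y^3 + 42*y^2 + 147*y + 108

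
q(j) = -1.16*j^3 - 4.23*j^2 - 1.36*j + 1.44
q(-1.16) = -0.86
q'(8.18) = -303.42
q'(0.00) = -1.36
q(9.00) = -1199.07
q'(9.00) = -359.38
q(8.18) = -927.64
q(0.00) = 1.44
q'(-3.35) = -12.07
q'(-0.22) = 0.33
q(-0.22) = 1.55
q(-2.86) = -2.13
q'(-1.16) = 3.77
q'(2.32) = -39.72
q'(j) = -3.48*j^2 - 8.46*j - 1.36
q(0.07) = 1.32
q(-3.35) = 2.14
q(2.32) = -38.97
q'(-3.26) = -10.76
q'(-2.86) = -5.63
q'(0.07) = -1.97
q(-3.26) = 1.11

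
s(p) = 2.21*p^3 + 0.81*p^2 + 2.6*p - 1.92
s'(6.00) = 251.00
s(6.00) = 520.20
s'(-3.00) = 57.41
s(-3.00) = -62.10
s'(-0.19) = 2.53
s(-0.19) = -2.40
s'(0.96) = 10.27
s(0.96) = 3.28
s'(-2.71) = 46.90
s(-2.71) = -47.00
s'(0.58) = 5.77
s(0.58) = 0.29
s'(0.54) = 5.41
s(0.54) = 0.07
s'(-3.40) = 73.73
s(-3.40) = -88.26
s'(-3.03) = 58.56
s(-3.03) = -63.84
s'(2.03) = 33.21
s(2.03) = 25.18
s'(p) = 6.63*p^2 + 1.62*p + 2.6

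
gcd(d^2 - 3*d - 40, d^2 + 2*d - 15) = d + 5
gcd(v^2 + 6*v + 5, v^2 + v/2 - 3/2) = 1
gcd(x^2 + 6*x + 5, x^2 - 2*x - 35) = x + 5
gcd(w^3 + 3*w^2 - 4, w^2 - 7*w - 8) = 1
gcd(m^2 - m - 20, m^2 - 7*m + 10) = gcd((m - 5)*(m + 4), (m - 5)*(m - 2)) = m - 5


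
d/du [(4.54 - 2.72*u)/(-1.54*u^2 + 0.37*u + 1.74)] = (-4.1888*u^2 + 13.9832*u - 6.4126)/(2.3716*u^4 - 1.1396*u^3 - 5.2223*u^2 + 1.2876*u + 3.0276)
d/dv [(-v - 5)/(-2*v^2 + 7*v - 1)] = (2*v^2 - 7*v - (v + 5)*(4*v - 7) + 1)/(2*v^2 - 7*v + 1)^2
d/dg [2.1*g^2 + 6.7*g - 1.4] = 4.2*g + 6.7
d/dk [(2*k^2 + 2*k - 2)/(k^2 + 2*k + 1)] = 2*(k + 3)/(k^3 + 3*k^2 + 3*k + 1)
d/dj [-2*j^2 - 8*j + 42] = -4*j - 8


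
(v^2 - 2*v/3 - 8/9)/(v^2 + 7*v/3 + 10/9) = (3*v - 4)/(3*v + 5)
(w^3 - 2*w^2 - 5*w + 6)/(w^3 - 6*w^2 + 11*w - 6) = (w + 2)/(w - 2)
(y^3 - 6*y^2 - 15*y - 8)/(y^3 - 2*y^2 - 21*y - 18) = (y^2 - 7*y - 8)/(y^2 - 3*y - 18)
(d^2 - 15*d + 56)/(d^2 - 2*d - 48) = (d - 7)/(d + 6)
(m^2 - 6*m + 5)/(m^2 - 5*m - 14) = (-m^2 + 6*m - 5)/(-m^2 + 5*m + 14)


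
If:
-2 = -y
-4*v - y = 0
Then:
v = -1/2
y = 2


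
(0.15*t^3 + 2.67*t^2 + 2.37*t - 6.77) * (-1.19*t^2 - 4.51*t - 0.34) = -0.1785*t^5 - 3.8538*t^4 - 14.913*t^3 - 3.5402*t^2 + 29.7269*t + 2.3018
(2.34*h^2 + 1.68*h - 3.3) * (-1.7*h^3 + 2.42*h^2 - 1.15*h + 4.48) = -3.978*h^5 + 2.8068*h^4 + 6.9846*h^3 + 0.565200000000001*h^2 + 11.3214*h - 14.784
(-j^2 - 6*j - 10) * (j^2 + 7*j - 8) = -j^4 - 13*j^3 - 44*j^2 - 22*j + 80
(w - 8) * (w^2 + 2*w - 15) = w^3 - 6*w^2 - 31*w + 120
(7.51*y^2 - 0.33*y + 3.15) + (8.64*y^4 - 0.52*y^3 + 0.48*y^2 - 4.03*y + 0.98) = 8.64*y^4 - 0.52*y^3 + 7.99*y^2 - 4.36*y + 4.13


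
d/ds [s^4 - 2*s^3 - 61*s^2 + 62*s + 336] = 4*s^3 - 6*s^2 - 122*s + 62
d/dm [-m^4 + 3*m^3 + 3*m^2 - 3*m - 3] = -4*m^3 + 9*m^2 + 6*m - 3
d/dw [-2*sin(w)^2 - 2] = -2*sin(2*w)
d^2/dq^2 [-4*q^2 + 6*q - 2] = -8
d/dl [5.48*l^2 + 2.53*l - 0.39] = 10.96*l + 2.53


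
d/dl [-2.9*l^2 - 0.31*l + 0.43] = -5.8*l - 0.31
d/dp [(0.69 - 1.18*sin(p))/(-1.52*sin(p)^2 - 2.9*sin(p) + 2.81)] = (-1.7936*sin(p)^2 + 2.0976*sin(p) - 1.3148)*cos(p)/(2.3104*sin(p)^4 + 8.816*sin(p)^3 - 0.132400000000001*sin(p)^2 - 16.298*sin(p) + 7.8961)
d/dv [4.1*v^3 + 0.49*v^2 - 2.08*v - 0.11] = 12.3*v^2 + 0.98*v - 2.08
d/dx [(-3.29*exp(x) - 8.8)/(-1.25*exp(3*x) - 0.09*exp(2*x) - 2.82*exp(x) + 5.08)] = (-(3.29*exp(x) + 8.8)*(3.75*exp(2*x) + 0.18*exp(x) + 2.82) + 4.1125*exp(3*x) + 0.2961*exp(2*x) + 9.2778*exp(x) - 16.7132)*exp(x)/(1.25*exp(3*x) + 0.09*exp(2*x) + 2.82*exp(x) - 5.08)^2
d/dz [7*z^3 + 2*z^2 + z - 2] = 21*z^2 + 4*z + 1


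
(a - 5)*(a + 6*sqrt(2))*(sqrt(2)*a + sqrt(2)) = sqrt(2)*a^3 - 4*sqrt(2)*a^2 + 12*a^2 - 48*a - 5*sqrt(2)*a - 60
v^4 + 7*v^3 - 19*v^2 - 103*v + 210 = (v - 3)*(v - 2)*(v + 5)*(v + 7)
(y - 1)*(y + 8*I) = y^2 - y + 8*I*y - 8*I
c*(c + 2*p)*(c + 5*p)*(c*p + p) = c^4*p + 7*c^3*p^2 + c^3*p + 10*c^2*p^3 + 7*c^2*p^2 + 10*c*p^3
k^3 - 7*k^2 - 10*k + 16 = (k - 8)*(k - 1)*(k + 2)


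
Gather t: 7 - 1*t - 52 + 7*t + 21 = 6*t - 24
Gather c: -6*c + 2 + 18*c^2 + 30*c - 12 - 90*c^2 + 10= -72*c^2 + 24*c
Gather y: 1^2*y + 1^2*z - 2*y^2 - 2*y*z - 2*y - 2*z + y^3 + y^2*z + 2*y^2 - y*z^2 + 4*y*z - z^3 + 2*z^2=y^3 + y^2*z + y*(-z^2 + 2*z - 1) - z^3 + 2*z^2 - z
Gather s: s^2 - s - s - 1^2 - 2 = s^2 - 2*s - 3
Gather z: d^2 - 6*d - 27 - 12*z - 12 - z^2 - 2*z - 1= d^2 - 6*d - z^2 - 14*z - 40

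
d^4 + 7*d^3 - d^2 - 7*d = d*(d - 1)*(d + 1)*(d + 7)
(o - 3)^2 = o^2 - 6*o + 9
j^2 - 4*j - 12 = (j - 6)*(j + 2)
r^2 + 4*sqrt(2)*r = r*(r + 4*sqrt(2))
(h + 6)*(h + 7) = h^2 + 13*h + 42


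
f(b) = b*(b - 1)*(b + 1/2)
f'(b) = b*(b - 1) + b*(b + 1/2) + (b - 1)*(b + 1/2) = 3*b^2 - b - 1/2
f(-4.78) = -118.25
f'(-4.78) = 72.83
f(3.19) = 25.78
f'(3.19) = 26.84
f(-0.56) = -0.05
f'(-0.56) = 1.00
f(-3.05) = -31.50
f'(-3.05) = 30.46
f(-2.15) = -11.17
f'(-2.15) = 15.52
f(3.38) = 31.21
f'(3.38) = 30.39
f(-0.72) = -0.27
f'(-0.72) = 1.78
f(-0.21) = 0.07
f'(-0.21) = -0.16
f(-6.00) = -231.00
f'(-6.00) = 113.50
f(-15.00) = -3480.00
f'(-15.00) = 689.50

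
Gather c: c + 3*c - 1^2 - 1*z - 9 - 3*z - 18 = 4*c - 4*z - 28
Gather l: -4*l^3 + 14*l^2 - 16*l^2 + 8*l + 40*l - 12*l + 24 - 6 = -4*l^3 - 2*l^2 + 36*l + 18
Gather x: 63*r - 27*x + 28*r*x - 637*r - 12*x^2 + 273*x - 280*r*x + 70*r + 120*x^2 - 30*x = -504*r + 108*x^2 + x*(216 - 252*r)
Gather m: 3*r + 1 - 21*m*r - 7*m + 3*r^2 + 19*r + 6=m*(-21*r - 7) + 3*r^2 + 22*r + 7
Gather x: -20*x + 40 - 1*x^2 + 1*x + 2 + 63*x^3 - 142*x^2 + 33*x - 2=63*x^3 - 143*x^2 + 14*x + 40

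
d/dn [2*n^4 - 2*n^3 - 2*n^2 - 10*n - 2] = 8*n^3 - 6*n^2 - 4*n - 10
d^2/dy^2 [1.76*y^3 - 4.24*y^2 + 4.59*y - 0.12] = 10.56*y - 8.48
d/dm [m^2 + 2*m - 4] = 2*m + 2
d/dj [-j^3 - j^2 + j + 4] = -3*j^2 - 2*j + 1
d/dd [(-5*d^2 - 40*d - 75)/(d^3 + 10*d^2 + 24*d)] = 5*(d^4 + 16*d^3 + 101*d^2 + 300*d + 360)/(d^2*(d^4 + 20*d^3 + 148*d^2 + 480*d + 576))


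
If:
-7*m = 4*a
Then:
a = -7*m/4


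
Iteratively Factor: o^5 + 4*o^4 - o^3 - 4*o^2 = (o - 1)*(o^4 + 5*o^3 + 4*o^2) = o*(o - 1)*(o^3 + 5*o^2 + 4*o) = o*(o - 1)*(o + 1)*(o^2 + 4*o) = o*(o - 1)*(o + 1)*(o + 4)*(o)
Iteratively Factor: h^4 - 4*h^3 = (h)*(h^3 - 4*h^2) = h*(h - 4)*(h^2) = h^2*(h - 4)*(h)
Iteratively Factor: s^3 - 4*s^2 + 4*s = (s)*(s^2 - 4*s + 4) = s*(s - 2)*(s - 2)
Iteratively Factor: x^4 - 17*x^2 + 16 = (x + 1)*(x^3 - x^2 - 16*x + 16) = (x + 1)*(x + 4)*(x^2 - 5*x + 4) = (x - 1)*(x + 1)*(x + 4)*(x - 4)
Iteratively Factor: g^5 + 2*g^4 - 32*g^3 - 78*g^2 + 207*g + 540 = (g + 3)*(g^4 - g^3 - 29*g^2 + 9*g + 180) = (g + 3)^2*(g^3 - 4*g^2 - 17*g + 60) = (g - 3)*(g + 3)^2*(g^2 - g - 20) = (g - 3)*(g + 3)^2*(g + 4)*(g - 5)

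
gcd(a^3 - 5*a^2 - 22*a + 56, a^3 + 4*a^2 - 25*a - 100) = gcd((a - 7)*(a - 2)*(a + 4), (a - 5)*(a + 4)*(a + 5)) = a + 4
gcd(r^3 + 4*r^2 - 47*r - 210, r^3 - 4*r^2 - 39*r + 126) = r^2 - r - 42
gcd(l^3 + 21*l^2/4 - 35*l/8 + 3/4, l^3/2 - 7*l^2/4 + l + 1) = 1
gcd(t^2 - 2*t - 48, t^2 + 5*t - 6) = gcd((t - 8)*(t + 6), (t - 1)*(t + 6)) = t + 6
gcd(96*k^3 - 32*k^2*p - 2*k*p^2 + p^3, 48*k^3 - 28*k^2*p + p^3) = -24*k^2 + 2*k*p + p^2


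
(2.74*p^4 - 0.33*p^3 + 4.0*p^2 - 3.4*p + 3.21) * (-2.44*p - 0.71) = -6.6856*p^5 - 1.1402*p^4 - 9.5257*p^3 + 5.456*p^2 - 5.4184*p - 2.2791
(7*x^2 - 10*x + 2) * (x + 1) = 7*x^3 - 3*x^2 - 8*x + 2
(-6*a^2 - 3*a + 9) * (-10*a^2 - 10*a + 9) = 60*a^4 + 90*a^3 - 114*a^2 - 117*a + 81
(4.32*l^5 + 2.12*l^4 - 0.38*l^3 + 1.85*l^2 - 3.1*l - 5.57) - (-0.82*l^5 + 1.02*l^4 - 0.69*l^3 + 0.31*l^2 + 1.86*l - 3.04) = 5.14*l^5 + 1.1*l^4 + 0.31*l^3 + 1.54*l^2 - 4.96*l - 2.53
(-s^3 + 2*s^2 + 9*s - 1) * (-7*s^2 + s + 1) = 7*s^5 - 15*s^4 - 62*s^3 + 18*s^2 + 8*s - 1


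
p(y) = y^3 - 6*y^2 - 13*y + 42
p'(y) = 3*y^2 - 12*y - 13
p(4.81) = -48.06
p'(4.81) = -1.31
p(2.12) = -3.00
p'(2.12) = -24.96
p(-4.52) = -114.17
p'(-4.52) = 102.53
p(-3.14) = -7.30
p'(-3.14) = 54.26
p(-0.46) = 46.61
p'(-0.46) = -6.85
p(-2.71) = 13.26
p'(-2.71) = 41.55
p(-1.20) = 47.23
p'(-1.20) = 5.72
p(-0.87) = 48.11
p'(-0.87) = -0.29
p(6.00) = -36.00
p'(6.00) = 23.00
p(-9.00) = -1056.00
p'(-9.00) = 338.00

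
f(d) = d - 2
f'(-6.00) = 1.00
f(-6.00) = -8.00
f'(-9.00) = 1.00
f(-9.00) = -11.00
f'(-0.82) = 1.00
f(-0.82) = -2.82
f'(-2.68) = 1.00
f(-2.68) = -4.68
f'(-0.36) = 1.00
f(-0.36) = -2.36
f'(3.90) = 1.00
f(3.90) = 1.90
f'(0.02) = 1.00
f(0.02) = -1.98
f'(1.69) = 1.00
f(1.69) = -0.31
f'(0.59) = 1.00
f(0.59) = -1.41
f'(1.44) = 1.00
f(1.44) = -0.56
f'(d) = 1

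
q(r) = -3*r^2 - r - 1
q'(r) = -6*r - 1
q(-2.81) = -21.88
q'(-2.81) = 15.86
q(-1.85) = -9.42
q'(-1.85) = 10.10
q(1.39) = -8.19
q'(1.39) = -9.34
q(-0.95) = -2.76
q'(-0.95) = 4.70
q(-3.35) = -31.32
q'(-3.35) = 19.10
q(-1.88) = -9.72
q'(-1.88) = 10.28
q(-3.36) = -31.51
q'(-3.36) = 19.16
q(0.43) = -1.98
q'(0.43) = -3.58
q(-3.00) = -25.00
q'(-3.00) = 17.00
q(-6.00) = -103.00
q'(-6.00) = 35.00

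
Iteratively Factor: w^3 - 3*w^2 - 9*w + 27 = (w - 3)*(w^2 - 9) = (w - 3)^2*(w + 3)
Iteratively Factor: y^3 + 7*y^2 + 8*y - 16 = (y + 4)*(y^2 + 3*y - 4) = (y + 4)^2*(y - 1)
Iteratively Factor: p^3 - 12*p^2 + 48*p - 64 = (p - 4)*(p^2 - 8*p + 16) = (p - 4)^2*(p - 4)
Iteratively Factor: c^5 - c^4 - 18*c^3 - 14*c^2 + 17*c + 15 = (c - 1)*(c^4 - 18*c^2 - 32*c - 15) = (c - 5)*(c - 1)*(c^3 + 5*c^2 + 7*c + 3) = (c - 5)*(c - 1)*(c + 1)*(c^2 + 4*c + 3) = (c - 5)*(c - 1)*(c + 1)^2*(c + 3)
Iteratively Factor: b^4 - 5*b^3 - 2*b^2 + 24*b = (b)*(b^3 - 5*b^2 - 2*b + 24) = b*(b + 2)*(b^2 - 7*b + 12) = b*(b - 4)*(b + 2)*(b - 3)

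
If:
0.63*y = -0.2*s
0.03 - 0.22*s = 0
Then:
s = 0.14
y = -0.04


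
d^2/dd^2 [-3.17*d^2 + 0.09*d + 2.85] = -6.34000000000000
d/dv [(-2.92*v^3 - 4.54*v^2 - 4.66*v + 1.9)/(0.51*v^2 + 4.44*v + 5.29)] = (-1.4892*v^4 - 25.9296*v^3 - 64.1214*v^2 - 49.9712*v - 33.0874)/(0.2601*v^4 + 4.5288*v^3 + 25.1094*v^2 + 46.9752*v + 27.9841)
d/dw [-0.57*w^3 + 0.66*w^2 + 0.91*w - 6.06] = -1.71*w^2 + 1.32*w + 0.91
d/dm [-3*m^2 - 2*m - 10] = -6*m - 2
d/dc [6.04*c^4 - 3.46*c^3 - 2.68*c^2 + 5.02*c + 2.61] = 24.16*c^3 - 10.38*c^2 - 5.36*c + 5.02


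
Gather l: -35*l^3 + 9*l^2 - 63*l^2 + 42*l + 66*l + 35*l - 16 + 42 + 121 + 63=-35*l^3 - 54*l^2 + 143*l + 210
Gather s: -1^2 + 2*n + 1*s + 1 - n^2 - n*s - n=-n^2 + n + s*(1 - n)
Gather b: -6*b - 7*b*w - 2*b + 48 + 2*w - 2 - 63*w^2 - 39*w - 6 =b*(-7*w - 8) - 63*w^2 - 37*w + 40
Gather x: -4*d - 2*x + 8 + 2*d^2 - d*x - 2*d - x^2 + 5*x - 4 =2*d^2 - 6*d - x^2 + x*(3 - d) + 4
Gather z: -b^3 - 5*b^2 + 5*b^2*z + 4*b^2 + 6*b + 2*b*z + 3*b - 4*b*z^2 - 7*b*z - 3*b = -b^3 - b^2 - 4*b*z^2 + 6*b + z*(5*b^2 - 5*b)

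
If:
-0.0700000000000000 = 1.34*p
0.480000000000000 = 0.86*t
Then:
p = -0.05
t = 0.56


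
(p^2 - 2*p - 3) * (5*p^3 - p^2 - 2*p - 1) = 5*p^5 - 11*p^4 - 15*p^3 + 6*p^2 + 8*p + 3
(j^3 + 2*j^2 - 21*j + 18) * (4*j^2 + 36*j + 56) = 4*j^5 + 44*j^4 + 44*j^3 - 572*j^2 - 528*j + 1008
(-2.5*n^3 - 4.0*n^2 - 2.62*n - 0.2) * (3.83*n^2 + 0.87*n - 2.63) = -9.575*n^5 - 17.495*n^4 - 6.9396*n^3 + 7.4746*n^2 + 6.7166*n + 0.526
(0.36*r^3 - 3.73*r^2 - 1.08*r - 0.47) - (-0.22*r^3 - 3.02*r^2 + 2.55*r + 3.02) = 0.58*r^3 - 0.71*r^2 - 3.63*r - 3.49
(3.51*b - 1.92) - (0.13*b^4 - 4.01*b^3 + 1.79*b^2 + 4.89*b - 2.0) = -0.13*b^4 + 4.01*b^3 - 1.79*b^2 - 1.38*b + 0.0800000000000001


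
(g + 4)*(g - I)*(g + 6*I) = g^3 + 4*g^2 + 5*I*g^2 + 6*g + 20*I*g + 24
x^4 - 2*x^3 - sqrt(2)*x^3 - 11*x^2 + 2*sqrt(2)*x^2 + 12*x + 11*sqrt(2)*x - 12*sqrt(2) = (x - 4)*(x - 1)*(x + 3)*(x - sqrt(2))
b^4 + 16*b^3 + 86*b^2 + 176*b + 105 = (b + 1)*(b + 3)*(b + 5)*(b + 7)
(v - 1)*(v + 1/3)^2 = v^3 - v^2/3 - 5*v/9 - 1/9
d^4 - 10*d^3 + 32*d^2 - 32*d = d*(d - 4)^2*(d - 2)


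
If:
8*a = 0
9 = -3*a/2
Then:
No Solution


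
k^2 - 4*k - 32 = (k - 8)*(k + 4)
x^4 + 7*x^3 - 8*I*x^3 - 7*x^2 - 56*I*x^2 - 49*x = x*(x + 7)*(x - 7*I)*(x - I)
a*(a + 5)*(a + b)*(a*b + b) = a^4*b + a^3*b^2 + 6*a^3*b + 6*a^2*b^2 + 5*a^2*b + 5*a*b^2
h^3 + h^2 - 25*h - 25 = (h - 5)*(h + 1)*(h + 5)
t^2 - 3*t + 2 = (t - 2)*(t - 1)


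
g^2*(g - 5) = g^3 - 5*g^2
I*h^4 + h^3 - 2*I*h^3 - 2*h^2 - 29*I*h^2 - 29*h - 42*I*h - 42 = (h - 7)*(h + 2)*(h + 3)*(I*h + 1)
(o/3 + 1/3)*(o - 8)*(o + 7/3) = o^3/3 - 14*o^2/9 - 73*o/9 - 56/9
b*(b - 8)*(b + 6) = b^3 - 2*b^2 - 48*b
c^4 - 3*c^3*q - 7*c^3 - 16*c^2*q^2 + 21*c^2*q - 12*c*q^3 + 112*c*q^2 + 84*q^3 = (c - 7)*(c - 6*q)*(c + q)*(c + 2*q)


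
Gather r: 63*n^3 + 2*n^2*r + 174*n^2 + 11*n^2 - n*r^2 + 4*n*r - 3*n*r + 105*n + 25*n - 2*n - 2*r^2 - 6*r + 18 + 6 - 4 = 63*n^3 + 185*n^2 + 128*n + r^2*(-n - 2) + r*(2*n^2 + n - 6) + 20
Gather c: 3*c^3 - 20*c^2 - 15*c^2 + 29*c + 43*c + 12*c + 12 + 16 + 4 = 3*c^3 - 35*c^2 + 84*c + 32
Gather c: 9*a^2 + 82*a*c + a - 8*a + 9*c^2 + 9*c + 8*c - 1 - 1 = 9*a^2 - 7*a + 9*c^2 + c*(82*a + 17) - 2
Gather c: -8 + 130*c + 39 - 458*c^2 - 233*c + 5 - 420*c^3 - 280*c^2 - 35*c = -420*c^3 - 738*c^2 - 138*c + 36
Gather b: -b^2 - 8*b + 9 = -b^2 - 8*b + 9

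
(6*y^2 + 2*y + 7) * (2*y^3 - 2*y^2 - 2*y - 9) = 12*y^5 - 8*y^4 - 2*y^3 - 72*y^2 - 32*y - 63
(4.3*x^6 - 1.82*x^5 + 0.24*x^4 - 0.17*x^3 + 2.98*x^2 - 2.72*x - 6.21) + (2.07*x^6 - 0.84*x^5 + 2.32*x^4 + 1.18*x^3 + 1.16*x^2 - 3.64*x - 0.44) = 6.37*x^6 - 2.66*x^5 + 2.56*x^4 + 1.01*x^3 + 4.14*x^2 - 6.36*x - 6.65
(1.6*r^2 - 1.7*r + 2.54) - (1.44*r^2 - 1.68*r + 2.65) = 0.16*r^2 - 0.02*r - 0.11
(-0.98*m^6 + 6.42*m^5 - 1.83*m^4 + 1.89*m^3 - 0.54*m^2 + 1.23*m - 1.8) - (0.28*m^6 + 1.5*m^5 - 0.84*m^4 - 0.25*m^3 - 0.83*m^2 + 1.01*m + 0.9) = -1.26*m^6 + 4.92*m^5 - 0.99*m^4 + 2.14*m^3 + 0.29*m^2 + 0.22*m - 2.7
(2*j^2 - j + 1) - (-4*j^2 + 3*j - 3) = 6*j^2 - 4*j + 4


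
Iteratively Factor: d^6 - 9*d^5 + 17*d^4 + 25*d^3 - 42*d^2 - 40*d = (d - 2)*(d^5 - 7*d^4 + 3*d^3 + 31*d^2 + 20*d) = d*(d - 2)*(d^4 - 7*d^3 + 3*d^2 + 31*d + 20) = d*(d - 5)*(d - 2)*(d^3 - 2*d^2 - 7*d - 4) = d*(d - 5)*(d - 2)*(d + 1)*(d^2 - 3*d - 4) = d*(d - 5)*(d - 4)*(d - 2)*(d + 1)*(d + 1)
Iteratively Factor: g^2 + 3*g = (g)*(g + 3)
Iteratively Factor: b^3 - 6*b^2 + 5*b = (b - 5)*(b^2 - b) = b*(b - 5)*(b - 1)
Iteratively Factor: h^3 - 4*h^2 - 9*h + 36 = (h - 3)*(h^2 - h - 12) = (h - 4)*(h - 3)*(h + 3)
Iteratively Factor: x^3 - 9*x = (x + 3)*(x^2 - 3*x) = (x - 3)*(x + 3)*(x)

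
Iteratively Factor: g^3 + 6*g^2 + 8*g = (g)*(g^2 + 6*g + 8) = g*(g + 2)*(g + 4)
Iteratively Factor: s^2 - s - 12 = (s - 4)*(s + 3)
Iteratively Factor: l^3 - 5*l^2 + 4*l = (l - 4)*(l^2 - l) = (l - 4)*(l - 1)*(l)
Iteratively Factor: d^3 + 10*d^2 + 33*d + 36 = (d + 3)*(d^2 + 7*d + 12) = (d + 3)^2*(d + 4)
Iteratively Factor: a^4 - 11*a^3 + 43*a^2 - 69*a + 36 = (a - 3)*(a^3 - 8*a^2 + 19*a - 12) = (a - 4)*(a - 3)*(a^2 - 4*a + 3) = (a - 4)*(a - 3)^2*(a - 1)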